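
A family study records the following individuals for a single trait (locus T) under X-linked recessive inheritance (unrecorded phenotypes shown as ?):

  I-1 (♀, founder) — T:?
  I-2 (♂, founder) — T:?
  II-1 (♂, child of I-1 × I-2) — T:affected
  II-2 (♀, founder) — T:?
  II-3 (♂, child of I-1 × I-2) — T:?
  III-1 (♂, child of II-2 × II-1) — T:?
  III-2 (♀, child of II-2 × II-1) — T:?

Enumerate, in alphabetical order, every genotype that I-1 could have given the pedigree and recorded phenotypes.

I-1 ∈ {X^TX^t, X^tX^t}

T/I-1 ? ·: X^TX^t|X^tX^t
T/I-2 ? ·: X^TY|X^tY
T/II-1 aff I-1×I-2: X^tY
T/II-2 ? ·: X^TX^T|X^TX^t|X^tX^t
T/II-3 ? I-1×I-2: X^TY|X^tY
T/III-1 ? II-2×II-1: X^TY|X^tY
T/III-2 ? II-2×II-1: X^TX^t|X^tX^t
⇒ T over [I-1,I-2,II-1,II-2,II-3,III-1,III-2]: 36 consistent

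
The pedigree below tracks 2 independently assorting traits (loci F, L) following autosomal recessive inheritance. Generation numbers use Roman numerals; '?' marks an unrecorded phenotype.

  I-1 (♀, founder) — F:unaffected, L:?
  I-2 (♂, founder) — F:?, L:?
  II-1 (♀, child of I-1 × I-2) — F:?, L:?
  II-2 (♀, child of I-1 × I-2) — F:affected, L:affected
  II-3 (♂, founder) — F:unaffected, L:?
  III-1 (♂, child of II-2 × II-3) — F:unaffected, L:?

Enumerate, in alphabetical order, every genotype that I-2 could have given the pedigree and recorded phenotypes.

I-2 ∈ {Ff Ll, Ff ll, ff Ll, ff ll}

F/I-1 un ·: Ff
F/I-2 ? ·: Ff|ff
F/II-1 ? I-1×I-2: FF|Ff|ff
F/II-2 aff I-1×I-2: ff
F/II-3 un ·: FF|Ff
F/III-1 un II-2×II-3: Ff
⇒ F over [I-1,I-2,II-1,II-2,II-3,III-1]: 10 consistent
L/I-1 ? ·: Ll|ll
L/I-2 ? ·: Ll|ll
L/II-1 ? I-1×I-2: LL|Ll|ll
L/II-2 aff I-1×I-2: ll
L/II-3 ? ·: LL|Ll|ll
L/III-1 ? II-2×II-3: Ll|ll
⇒ L over [I-1,I-2,II-1,II-2,II-3,III-1]: 32 consistent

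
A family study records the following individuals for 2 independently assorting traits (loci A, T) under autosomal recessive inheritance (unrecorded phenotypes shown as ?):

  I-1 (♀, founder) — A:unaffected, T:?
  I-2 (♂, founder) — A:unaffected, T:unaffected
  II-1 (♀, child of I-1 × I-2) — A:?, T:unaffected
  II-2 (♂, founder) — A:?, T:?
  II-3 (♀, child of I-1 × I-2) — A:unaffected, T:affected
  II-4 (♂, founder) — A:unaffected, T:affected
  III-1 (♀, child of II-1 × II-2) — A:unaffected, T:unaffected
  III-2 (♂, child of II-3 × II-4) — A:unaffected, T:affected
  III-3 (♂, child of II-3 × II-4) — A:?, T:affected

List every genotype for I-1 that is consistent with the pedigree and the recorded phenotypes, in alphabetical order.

I-1 ∈ {AA Tt, AA tt, Aa Tt, Aa tt}

A/I-1 un ·: AA|Aa
A/I-2 un ·: AA|Aa
A/II-1 ? I-1×I-2: AA|Aa|aa
A/II-2 ? ·: AA|Aa|aa
A/II-3 un I-1×I-2: AA|Aa
A/II-4 un ·: AA|Aa
A/III-1 un II-1×II-2: AA|Aa
A/III-2 un II-3×II-4: AA|Aa
A/III-3 ? II-3×II-4: AA|Aa|aa
⇒ A over [I-1,I-2,II-1,II-2,II-3,II-4,III-1,III-2,III-3]: 455 consistent
T/I-1 ? ·: Tt|tt
T/I-2 un ·: Tt
T/II-1 un I-1×I-2: TT|Tt
T/II-2 ? ·: TT|Tt|tt
T/II-3 aff I-1×I-2: tt
T/II-4 aff ·: tt
T/III-1 un II-1×II-2: TT|Tt
T/III-2 aff II-3×II-4: tt
T/III-3 aff II-3×II-4: tt
⇒ T over [I-1,I-2,II-1,II-2,II-3,II-4,III-1,III-2,III-3]: 14 consistent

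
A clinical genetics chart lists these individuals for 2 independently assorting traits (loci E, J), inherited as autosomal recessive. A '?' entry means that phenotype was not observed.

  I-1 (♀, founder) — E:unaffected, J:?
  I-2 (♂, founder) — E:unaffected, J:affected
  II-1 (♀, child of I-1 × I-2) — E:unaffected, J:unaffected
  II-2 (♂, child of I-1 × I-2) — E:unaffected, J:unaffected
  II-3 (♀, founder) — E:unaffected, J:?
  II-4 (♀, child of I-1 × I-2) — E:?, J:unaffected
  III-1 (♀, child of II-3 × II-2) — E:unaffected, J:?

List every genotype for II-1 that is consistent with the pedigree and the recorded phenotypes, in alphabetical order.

II-1 ∈ {EE Jj, Ee Jj}

E/I-1 un ·: EE|Ee
E/I-2 un ·: EE|Ee
E/II-1 un I-1×I-2: EE|Ee
E/II-2 un I-1×I-2: EE|Ee
E/II-3 un ·: EE|Ee
E/II-4 ? I-1×I-2: EE|Ee|ee
E/III-1 un II-3×II-2: EE|Ee
⇒ E over [I-1,I-2,II-1,II-2,II-3,II-4,III-1]: 101 consistent
J/I-1 ? ·: JJ|Jj
J/I-2 aff ·: jj
J/II-1 un I-1×I-2: Jj
J/II-2 un I-1×I-2: Jj
J/II-3 ? ·: JJ|Jj|jj
J/II-4 un I-1×I-2: Jj
J/III-1 ? II-3×II-2: JJ|Jj|jj
⇒ J over [I-1,I-2,II-1,II-2,II-3,II-4,III-1]: 14 consistent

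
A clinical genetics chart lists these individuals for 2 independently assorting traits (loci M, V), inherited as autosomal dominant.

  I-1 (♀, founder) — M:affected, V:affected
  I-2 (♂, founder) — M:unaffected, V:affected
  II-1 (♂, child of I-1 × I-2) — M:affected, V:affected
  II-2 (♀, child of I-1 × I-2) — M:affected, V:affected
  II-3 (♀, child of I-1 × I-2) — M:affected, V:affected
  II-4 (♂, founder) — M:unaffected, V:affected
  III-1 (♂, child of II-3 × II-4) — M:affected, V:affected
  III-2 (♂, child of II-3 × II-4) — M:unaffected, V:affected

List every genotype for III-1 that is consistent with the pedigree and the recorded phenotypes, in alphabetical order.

III-1 ∈ {Mm VV, Mm Vv}

M/I-1 aff ·: Mm|MM
M/I-2 un ·: mm
M/II-1 aff I-1×I-2: Mm
M/II-2 aff I-1×I-2: Mm
M/II-3 aff I-1×I-2: Mm
M/II-4 un ·: mm
M/III-1 aff II-3×II-4: Mm
M/III-2 un II-3×II-4: mm
⇒ M over [I-1,I-2,II-1,II-2,II-3,II-4,III-1,III-2]: 2 consistent
V/I-1 aff ·: Vv|VV
V/I-2 aff ·: Vv|VV
V/II-1 aff I-1×I-2: Vv|VV
V/II-2 aff I-1×I-2: Vv|VV
V/II-3 aff I-1×I-2: Vv|VV
V/II-4 aff ·: Vv|VV
V/III-1 aff II-3×II-4: Vv|VV
V/III-2 aff II-3×II-4: Vv|VV
⇒ V over [I-1,I-2,II-1,II-2,II-3,II-4,III-1,III-2]: 161 consistent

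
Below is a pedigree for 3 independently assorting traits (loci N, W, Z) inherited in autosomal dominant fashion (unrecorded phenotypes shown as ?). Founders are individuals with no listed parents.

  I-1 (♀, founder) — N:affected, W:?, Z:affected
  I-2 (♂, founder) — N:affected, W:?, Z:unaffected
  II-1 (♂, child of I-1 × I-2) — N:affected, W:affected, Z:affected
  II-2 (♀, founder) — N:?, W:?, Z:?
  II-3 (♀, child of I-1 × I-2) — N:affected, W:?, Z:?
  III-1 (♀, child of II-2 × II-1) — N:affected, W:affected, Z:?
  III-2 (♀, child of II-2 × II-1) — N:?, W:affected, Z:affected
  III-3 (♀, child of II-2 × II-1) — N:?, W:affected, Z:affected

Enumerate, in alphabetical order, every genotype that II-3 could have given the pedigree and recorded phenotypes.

N/I-1 aff ·: Nn|NN
N/I-2 aff ·: Nn|NN
N/II-1 aff I-1×I-2: Nn|NN
N/II-2 ? ·: nn|Nn|NN
N/II-3 aff I-1×I-2: Nn|NN
N/III-1 aff II-2×II-1: Nn|NN
N/III-2 ? II-2×II-1: nn|Nn|NN
N/III-3 ? II-2×II-1: nn|Nn|NN
⇒ N over [I-1,I-2,II-1,II-2,II-3,III-1,III-2,III-3]: 250 consistent
W/I-1 ? ·: ww|Ww|WW
W/I-2 ? ·: ww|Ww|WW
W/II-1 aff I-1×I-2: Ww|WW
W/II-2 ? ·: ww|Ww|WW
W/II-3 ? I-1×I-2: ww|Ww|WW
W/III-1 aff II-2×II-1: Ww|WW
W/III-2 aff II-2×II-1: Ww|WW
W/III-3 aff II-2×II-1: Ww|WW
⇒ W over [I-1,I-2,II-1,II-2,II-3,III-1,III-2,III-3]: 301 consistent
Z/I-1 aff ·: Zz|ZZ
Z/I-2 un ·: zz
Z/II-1 aff I-1×I-2: Zz
Z/II-2 ? ·: zz|Zz|ZZ
Z/II-3 ? I-1×I-2: zz|Zz
Z/III-1 ? II-2×II-1: zz|Zz|ZZ
Z/III-2 aff II-2×II-1: Zz|ZZ
Z/III-3 aff II-2×II-1: Zz|ZZ
⇒ Z over [I-1,I-2,II-1,II-2,II-3,III-1,III-2,III-3]: 66 consistent

II-3 ∈ {NN WW Zz, NN WW zz, NN Ww Zz, NN Ww zz, NN ww Zz, NN ww zz, Nn WW Zz, Nn WW zz, Nn Ww Zz, Nn Ww zz, Nn ww Zz, Nn ww zz}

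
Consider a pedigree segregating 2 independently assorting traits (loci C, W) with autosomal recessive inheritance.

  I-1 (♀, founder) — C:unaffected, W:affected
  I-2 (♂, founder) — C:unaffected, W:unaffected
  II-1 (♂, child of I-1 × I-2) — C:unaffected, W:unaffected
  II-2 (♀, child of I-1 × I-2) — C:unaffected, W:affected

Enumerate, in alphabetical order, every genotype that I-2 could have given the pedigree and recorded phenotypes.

I-2 ∈ {CC Ww, Cc Ww}

C/I-1 un ·: CC|Cc
C/I-2 un ·: CC|Cc
C/II-1 un I-1×I-2: CC|Cc
C/II-2 un I-1×I-2: CC|Cc
⇒ C over [I-1,I-2,II-1,II-2]: 13 consistent
W/I-1 aff ·: ww
W/I-2 un ·: Ww
W/II-1 un I-1×I-2: Ww
W/II-2 aff I-1×I-2: ww
⇒ W over [I-1,I-2,II-1,II-2]: 1 consistent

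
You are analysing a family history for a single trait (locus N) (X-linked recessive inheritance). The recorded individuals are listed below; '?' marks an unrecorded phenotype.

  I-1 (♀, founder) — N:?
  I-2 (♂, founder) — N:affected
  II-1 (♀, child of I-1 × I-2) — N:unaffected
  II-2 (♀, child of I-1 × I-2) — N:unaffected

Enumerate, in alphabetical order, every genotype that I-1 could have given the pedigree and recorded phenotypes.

N/I-1 ? ·: X^NX^N|X^NX^n
N/I-2 aff ·: X^nY
N/II-1 un I-1×I-2: X^NX^n
N/II-2 un I-1×I-2: X^NX^n
⇒ N over [I-1,I-2,II-1,II-2]: 2 consistent

I-1 ∈ {X^NX^N, X^NX^n}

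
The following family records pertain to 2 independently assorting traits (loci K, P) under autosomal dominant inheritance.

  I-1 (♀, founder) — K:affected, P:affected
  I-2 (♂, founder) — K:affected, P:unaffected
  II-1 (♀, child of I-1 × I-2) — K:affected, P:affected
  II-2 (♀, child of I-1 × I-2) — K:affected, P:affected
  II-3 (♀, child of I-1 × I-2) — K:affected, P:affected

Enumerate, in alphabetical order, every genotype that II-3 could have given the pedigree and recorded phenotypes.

K/I-1 aff ·: Kk|KK
K/I-2 aff ·: Kk|KK
K/II-1 aff I-1×I-2: Kk|KK
K/II-2 aff I-1×I-2: Kk|KK
K/II-3 aff I-1×I-2: Kk|KK
⇒ K over [I-1,I-2,II-1,II-2,II-3]: 25 consistent
P/I-1 aff ·: Pp|PP
P/I-2 un ·: pp
P/II-1 aff I-1×I-2: Pp
P/II-2 aff I-1×I-2: Pp
P/II-3 aff I-1×I-2: Pp
⇒ P over [I-1,I-2,II-1,II-2,II-3]: 2 consistent

II-3 ∈ {KK Pp, Kk Pp}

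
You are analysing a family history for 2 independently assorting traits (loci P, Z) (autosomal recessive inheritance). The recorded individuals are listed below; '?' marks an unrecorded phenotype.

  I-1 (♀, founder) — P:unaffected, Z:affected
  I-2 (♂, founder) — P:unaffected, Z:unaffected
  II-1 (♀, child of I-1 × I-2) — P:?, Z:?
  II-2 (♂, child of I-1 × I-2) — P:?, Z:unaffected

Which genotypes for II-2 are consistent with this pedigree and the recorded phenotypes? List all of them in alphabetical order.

II-2 ∈ {PP Zz, Pp Zz, pp Zz}

P/I-1 un ·: PP|Pp
P/I-2 un ·: PP|Pp
P/II-1 ? I-1×I-2: PP|Pp|pp
P/II-2 ? I-1×I-2: PP|Pp|pp
⇒ P over [I-1,I-2,II-1,II-2]: 18 consistent
Z/I-1 aff ·: zz
Z/I-2 un ·: ZZ|Zz
Z/II-1 ? I-1×I-2: Zz|zz
Z/II-2 un I-1×I-2: Zz
⇒ Z over [I-1,I-2,II-1,II-2]: 3 consistent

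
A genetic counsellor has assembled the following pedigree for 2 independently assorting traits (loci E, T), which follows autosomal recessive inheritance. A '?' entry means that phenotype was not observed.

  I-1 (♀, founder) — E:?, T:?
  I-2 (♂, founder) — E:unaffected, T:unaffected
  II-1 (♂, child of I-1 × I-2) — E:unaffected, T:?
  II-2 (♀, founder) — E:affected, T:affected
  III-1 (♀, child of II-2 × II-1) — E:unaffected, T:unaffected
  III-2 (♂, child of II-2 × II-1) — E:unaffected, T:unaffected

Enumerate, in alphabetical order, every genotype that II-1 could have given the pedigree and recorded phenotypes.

E/I-1 ? ·: EE|Ee|ee
E/I-2 un ·: EE|Ee
E/II-1 un I-1×I-2: EE|Ee
E/II-2 aff ·: ee
E/III-1 un II-2×II-1: Ee
E/III-2 un II-2×II-1: Ee
⇒ E over [I-1,I-2,II-1,II-2,III-1,III-2]: 9 consistent
T/I-1 ? ·: TT|Tt|tt
T/I-2 un ·: TT|Tt
T/II-1 ? I-1×I-2: TT|Tt
T/II-2 aff ·: tt
T/III-1 un II-2×II-1: Tt
T/III-2 un II-2×II-1: Tt
⇒ T over [I-1,I-2,II-1,II-2,III-1,III-2]: 9 consistent

II-1 ∈ {EE TT, EE Tt, Ee TT, Ee Tt}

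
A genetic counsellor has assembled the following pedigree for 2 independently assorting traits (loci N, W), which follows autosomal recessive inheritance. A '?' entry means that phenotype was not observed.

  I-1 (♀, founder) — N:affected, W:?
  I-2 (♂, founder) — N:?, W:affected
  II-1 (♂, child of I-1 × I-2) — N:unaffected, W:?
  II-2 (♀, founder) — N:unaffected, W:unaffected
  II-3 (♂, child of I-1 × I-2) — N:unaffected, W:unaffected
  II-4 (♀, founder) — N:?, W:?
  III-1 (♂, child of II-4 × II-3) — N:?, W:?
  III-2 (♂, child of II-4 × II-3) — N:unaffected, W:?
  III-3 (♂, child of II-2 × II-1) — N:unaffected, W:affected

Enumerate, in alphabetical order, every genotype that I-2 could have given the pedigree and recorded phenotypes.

I-2 ∈ {NN ww, Nn ww}

N/I-1 aff ·: nn
N/I-2 ? ·: NN|Nn
N/II-1 un I-1×I-2: Nn
N/II-2 un ·: NN|Nn
N/II-3 un I-1×I-2: Nn
N/II-4 ? ·: NN|Nn|nn
N/III-1 ? II-4×II-3: NN|Nn|nn
N/III-2 un II-4×II-3: NN|Nn
N/III-3 un II-2×II-1: NN|Nn
⇒ N over [I-1,I-2,II-1,II-2,II-3,II-4,III-1,III-2,III-3]: 96 consistent
W/I-1 ? ·: WW|Ww
W/I-2 aff ·: ww
W/II-1 ? I-1×I-2: Ww|ww
W/II-2 un ·: Ww
W/II-3 un I-1×I-2: Ww
W/II-4 ? ·: WW|Ww|ww
W/III-1 ? II-4×II-3: WW|Ww|ww
W/III-2 ? II-4×II-3: WW|Ww|ww
W/III-3 aff II-2×II-1: ww
⇒ W over [I-1,I-2,II-1,II-2,II-3,II-4,III-1,III-2,III-3]: 51 consistent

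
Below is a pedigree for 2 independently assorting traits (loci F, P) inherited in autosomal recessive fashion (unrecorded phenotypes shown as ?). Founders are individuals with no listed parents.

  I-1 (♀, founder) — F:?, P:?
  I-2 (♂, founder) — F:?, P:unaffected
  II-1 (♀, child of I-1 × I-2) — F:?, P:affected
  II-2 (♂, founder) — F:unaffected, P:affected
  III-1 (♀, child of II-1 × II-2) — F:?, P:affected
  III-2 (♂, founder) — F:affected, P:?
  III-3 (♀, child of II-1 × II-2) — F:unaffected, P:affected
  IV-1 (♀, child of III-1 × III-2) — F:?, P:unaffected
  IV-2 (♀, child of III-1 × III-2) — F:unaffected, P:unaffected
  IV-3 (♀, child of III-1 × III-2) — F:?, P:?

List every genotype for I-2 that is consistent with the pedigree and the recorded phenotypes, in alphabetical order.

I-2 ∈ {FF Pp, Ff Pp, ff Pp}

F/I-1 ? ·: FF|Ff|ff
F/I-2 ? ·: FF|Ff|ff
F/II-1 ? I-1×I-2: FF|Ff|ff
F/II-2 un ·: FF|Ff
F/III-1 ? II-1×II-2: FF|Ff
F/III-2 aff ·: ff
F/III-3 un II-1×II-2: FF|Ff
F/IV-1 ? III-1×III-2: Ff|ff
F/IV-2 un III-1×III-2: Ff
F/IV-3 ? III-1×III-2: Ff|ff
⇒ F over [I-1,I-2,II-1,II-2,III-1,III-2,III-3,IV-1,IV-2,IV-3]: 216 consistent
P/I-1 ? ·: Pp|pp
P/I-2 un ·: Pp
P/II-1 aff I-1×I-2: pp
P/II-2 aff ·: pp
P/III-1 aff II-1×II-2: pp
P/III-2 ? ·: PP|Pp
P/III-3 aff II-1×II-2: pp
P/IV-1 un III-1×III-2: Pp
P/IV-2 un III-1×III-2: Pp
P/IV-3 ? III-1×III-2: Pp|pp
⇒ P over [I-1,I-2,II-1,II-2,III-1,III-2,III-3,IV-1,IV-2,IV-3]: 6 consistent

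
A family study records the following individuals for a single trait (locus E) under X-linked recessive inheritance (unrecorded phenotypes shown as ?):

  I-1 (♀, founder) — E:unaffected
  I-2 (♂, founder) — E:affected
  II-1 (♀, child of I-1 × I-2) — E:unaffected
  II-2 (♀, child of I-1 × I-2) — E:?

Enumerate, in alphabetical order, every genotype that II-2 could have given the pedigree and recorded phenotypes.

E/I-1 un ·: X^EX^E|X^EX^e
E/I-2 aff ·: X^eY
E/II-1 un I-1×I-2: X^EX^e
E/II-2 ? I-1×I-2: X^EX^e|X^eX^e
⇒ E over [I-1,I-2,II-1,II-2]: 3 consistent

II-2 ∈ {X^EX^e, X^eX^e}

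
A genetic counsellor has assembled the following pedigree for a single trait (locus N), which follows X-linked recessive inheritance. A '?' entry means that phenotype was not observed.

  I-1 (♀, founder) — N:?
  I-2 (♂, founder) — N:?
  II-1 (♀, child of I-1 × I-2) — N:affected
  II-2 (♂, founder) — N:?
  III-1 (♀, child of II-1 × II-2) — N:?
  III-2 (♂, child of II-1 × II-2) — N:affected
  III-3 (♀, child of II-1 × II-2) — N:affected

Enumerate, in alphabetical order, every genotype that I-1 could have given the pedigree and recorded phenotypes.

N/I-1 ? ·: X^NX^n|X^nX^n
N/I-2 ? ·: X^nY
N/II-1 aff I-1×I-2: X^nX^n
N/II-2 ? ·: X^nY
N/III-1 ? II-1×II-2: X^nX^n
N/III-2 aff II-1×II-2: X^nY
N/III-3 aff II-1×II-2: X^nX^n
⇒ N over [I-1,I-2,II-1,II-2,III-1,III-2,III-3]: 2 consistent

I-1 ∈ {X^NX^n, X^nX^n}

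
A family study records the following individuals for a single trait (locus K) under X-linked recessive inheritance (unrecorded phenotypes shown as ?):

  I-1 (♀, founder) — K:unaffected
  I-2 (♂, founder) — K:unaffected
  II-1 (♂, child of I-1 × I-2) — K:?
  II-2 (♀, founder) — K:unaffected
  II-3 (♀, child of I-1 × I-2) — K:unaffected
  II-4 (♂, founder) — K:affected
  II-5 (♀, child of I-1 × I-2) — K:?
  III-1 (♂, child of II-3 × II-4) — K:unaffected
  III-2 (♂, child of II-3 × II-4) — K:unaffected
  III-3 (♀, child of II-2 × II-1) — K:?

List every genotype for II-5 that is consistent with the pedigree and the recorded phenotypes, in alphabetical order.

K/I-1 un ·: X^KX^K|X^KX^k
K/I-2 un ·: X^KY
K/II-1 ? I-1×I-2: X^KY|X^kY
K/II-2 un ·: X^KX^K|X^KX^k
K/II-3 un I-1×I-2: X^KX^K|X^KX^k
K/II-4 aff ·: X^kY
K/II-5 ? I-1×I-2: X^KX^K|X^KX^k
K/III-1 un II-3×II-4: X^KY
K/III-2 un II-3×II-4: X^KY
K/III-3 ? II-2×II-1: X^KX^K|X^KX^k|X^kX^k
⇒ K over [I-1,I-2,II-1,II-2,II-3,II-4,II-5,III-1,III-2,III-3]: 27 consistent

II-5 ∈ {X^KX^K, X^KX^k}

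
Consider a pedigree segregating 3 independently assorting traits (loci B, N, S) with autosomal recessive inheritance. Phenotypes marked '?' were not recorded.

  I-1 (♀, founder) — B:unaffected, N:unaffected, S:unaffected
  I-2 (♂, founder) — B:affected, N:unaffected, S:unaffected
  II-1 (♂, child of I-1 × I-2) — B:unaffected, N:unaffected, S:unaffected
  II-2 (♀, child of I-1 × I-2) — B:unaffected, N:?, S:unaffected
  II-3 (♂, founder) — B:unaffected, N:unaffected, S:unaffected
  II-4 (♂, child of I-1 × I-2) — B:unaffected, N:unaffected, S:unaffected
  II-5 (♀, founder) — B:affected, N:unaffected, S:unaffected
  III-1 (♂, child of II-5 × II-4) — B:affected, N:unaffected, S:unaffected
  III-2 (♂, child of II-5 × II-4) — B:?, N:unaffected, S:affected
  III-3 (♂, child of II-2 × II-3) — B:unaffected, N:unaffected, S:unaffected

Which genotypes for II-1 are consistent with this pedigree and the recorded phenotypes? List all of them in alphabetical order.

B/I-1 un ·: BB|Bb
B/I-2 aff ·: bb
B/II-1 un I-1×I-2: Bb
B/II-2 un I-1×I-2: Bb
B/II-3 un ·: BB|Bb
B/II-4 un I-1×I-2: Bb
B/II-5 aff ·: bb
B/III-1 aff II-5×II-4: bb
B/III-2 ? II-5×II-4: Bb|bb
B/III-3 un II-2×II-3: BB|Bb
⇒ B over [I-1,I-2,II-1,II-2,II-3,II-4,II-5,III-1,III-2,III-3]: 16 consistent
N/I-1 un ·: NN|Nn
N/I-2 un ·: NN|Nn
N/II-1 un I-1×I-2: NN|Nn
N/II-2 ? I-1×I-2: NN|Nn|nn
N/II-3 un ·: NN|Nn
N/II-4 un I-1×I-2: NN|Nn
N/II-5 un ·: NN|Nn
N/III-1 un II-5×II-4: NN|Nn
N/III-2 un II-5×II-4: NN|Nn
N/III-3 un II-2×II-3: NN|Nn
⇒ N over [I-1,I-2,II-1,II-2,II-3,II-4,II-5,III-1,III-2,III-3]: 613 consistent
S/I-1 un ·: SS|Ss
S/I-2 un ·: SS|Ss
S/II-1 un I-1×I-2: SS|Ss
S/II-2 un I-1×I-2: SS|Ss
S/II-3 un ·: SS|Ss
S/II-4 un I-1×I-2: Ss
S/II-5 un ·: Ss
S/III-1 un II-5×II-4: SS|Ss
S/III-2 aff II-5×II-4: ss
S/III-3 un II-2×II-3: SS|Ss
⇒ S over [I-1,I-2,II-1,II-2,II-3,II-4,II-5,III-1,III-2,III-3]: 84 consistent

II-1 ∈ {Bb NN SS, Bb NN Ss, Bb Nn SS, Bb Nn Ss}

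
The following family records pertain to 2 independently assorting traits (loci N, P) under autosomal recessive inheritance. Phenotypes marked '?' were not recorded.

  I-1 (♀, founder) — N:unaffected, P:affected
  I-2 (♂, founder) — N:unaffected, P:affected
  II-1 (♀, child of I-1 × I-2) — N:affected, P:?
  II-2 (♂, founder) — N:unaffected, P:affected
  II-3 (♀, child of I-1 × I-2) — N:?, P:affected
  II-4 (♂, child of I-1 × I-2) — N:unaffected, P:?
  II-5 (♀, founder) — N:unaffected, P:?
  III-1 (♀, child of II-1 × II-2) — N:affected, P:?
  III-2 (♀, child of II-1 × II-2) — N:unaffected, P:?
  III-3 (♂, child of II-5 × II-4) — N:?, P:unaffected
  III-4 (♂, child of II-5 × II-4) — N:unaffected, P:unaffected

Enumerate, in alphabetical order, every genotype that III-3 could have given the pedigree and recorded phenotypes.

III-3 ∈ {NN Pp, Nn Pp, nn Pp}

N/I-1 un ·: Nn
N/I-2 un ·: Nn
N/II-1 aff I-1×I-2: nn
N/II-2 un ·: Nn
N/II-3 ? I-1×I-2: NN|Nn|nn
N/II-4 un I-1×I-2: NN|Nn
N/II-5 un ·: NN|Nn
N/III-1 aff II-1×II-2: nn
N/III-2 un II-1×II-2: Nn
N/III-3 ? II-5×II-4: NN|Nn|nn
N/III-4 un II-5×II-4: NN|Nn
⇒ N over [I-1,I-2,II-1,II-2,II-3,II-4,II-5,III-1,III-2,III-3,III-4]: 45 consistent
P/I-1 aff ·: pp
P/I-2 aff ·: pp
P/II-1 ? I-1×I-2: pp
P/II-2 aff ·: pp
P/II-3 aff I-1×I-2: pp
P/II-4 ? I-1×I-2: pp
P/II-5 ? ·: PP|Pp
P/III-1 ? II-1×II-2: pp
P/III-2 ? II-1×II-2: pp
P/III-3 un II-5×II-4: Pp
P/III-4 un II-5×II-4: Pp
⇒ P over [I-1,I-2,II-1,II-2,II-3,II-4,II-5,III-1,III-2,III-3,III-4]: 2 consistent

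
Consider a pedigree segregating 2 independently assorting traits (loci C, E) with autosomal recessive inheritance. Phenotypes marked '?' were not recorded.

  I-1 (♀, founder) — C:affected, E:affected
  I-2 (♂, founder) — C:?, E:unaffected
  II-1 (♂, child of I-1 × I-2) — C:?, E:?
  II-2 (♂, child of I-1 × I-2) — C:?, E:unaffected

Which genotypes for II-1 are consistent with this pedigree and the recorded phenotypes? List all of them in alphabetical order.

II-1 ∈ {Cc Ee, Cc ee, cc Ee, cc ee}

C/I-1 aff ·: cc
C/I-2 ? ·: CC|Cc|cc
C/II-1 ? I-1×I-2: Cc|cc
C/II-2 ? I-1×I-2: Cc|cc
⇒ C over [I-1,I-2,II-1,II-2]: 6 consistent
E/I-1 aff ·: ee
E/I-2 un ·: EE|Ee
E/II-1 ? I-1×I-2: Ee|ee
E/II-2 un I-1×I-2: Ee
⇒ E over [I-1,I-2,II-1,II-2]: 3 consistent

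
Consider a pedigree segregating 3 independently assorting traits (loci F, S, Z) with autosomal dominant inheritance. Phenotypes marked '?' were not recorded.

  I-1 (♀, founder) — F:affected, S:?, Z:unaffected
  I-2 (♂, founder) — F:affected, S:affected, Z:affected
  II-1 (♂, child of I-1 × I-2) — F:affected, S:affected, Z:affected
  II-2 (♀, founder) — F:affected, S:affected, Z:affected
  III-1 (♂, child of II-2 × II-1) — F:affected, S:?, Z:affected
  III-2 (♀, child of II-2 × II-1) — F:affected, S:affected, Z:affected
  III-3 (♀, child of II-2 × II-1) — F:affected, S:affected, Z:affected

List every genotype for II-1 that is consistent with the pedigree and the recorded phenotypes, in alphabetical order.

II-1 ∈ {FF SS Zz, FF Ss Zz, Ff SS Zz, Ff Ss Zz}

F/I-1 aff ·: Ff|FF
F/I-2 aff ·: Ff|FF
F/II-1 aff I-1×I-2: Ff|FF
F/II-2 aff ·: Ff|FF
F/III-1 aff II-2×II-1: Ff|FF
F/III-2 aff II-2×II-1: Ff|FF
F/III-3 aff II-2×II-1: Ff|FF
⇒ F over [I-1,I-2,II-1,II-2,III-1,III-2,III-3]: 84 consistent
S/I-1 ? ·: ss|Ss|SS
S/I-2 aff ·: Ss|SS
S/II-1 aff I-1×I-2: Ss|SS
S/II-2 aff ·: Ss|SS
S/III-1 ? II-2×II-1: ss|Ss|SS
S/III-2 aff II-2×II-1: Ss|SS
S/III-3 aff II-2×II-1: Ss|SS
⇒ S over [I-1,I-2,II-1,II-2,III-1,III-2,III-3]: 136 consistent
Z/I-1 un ·: zz
Z/I-2 aff ·: Zz|ZZ
Z/II-1 aff I-1×I-2: Zz
Z/II-2 aff ·: Zz|ZZ
Z/III-1 aff II-2×II-1: Zz|ZZ
Z/III-2 aff II-2×II-1: Zz|ZZ
Z/III-3 aff II-2×II-1: Zz|ZZ
⇒ Z over [I-1,I-2,II-1,II-2,III-1,III-2,III-3]: 32 consistent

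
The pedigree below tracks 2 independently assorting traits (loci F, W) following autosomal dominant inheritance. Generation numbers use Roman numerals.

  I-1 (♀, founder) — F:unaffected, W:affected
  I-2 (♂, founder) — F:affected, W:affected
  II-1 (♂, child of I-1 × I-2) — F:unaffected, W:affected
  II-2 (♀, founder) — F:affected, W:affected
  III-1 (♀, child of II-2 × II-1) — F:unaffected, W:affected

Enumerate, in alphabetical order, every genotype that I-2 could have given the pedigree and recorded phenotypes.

F/I-1 un ·: ff
F/I-2 aff ·: Ff
F/II-1 un I-1×I-2: ff
F/II-2 aff ·: Ff
F/III-1 un II-2×II-1: ff
⇒ F over [I-1,I-2,II-1,II-2,III-1]: 1 consistent
W/I-1 aff ·: Ww|WW
W/I-2 aff ·: Ww|WW
W/II-1 aff I-1×I-2: Ww|WW
W/II-2 aff ·: Ww|WW
W/III-1 aff II-2×II-1: Ww|WW
⇒ W over [I-1,I-2,II-1,II-2,III-1]: 24 consistent

I-2 ∈ {Ff WW, Ff Ww}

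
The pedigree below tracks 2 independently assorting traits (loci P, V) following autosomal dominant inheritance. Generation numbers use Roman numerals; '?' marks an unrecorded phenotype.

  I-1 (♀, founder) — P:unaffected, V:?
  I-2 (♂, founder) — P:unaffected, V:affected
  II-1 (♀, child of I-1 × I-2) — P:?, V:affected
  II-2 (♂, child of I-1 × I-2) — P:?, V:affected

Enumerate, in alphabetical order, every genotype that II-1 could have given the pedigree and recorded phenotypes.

P/I-1 un ·: pp
P/I-2 un ·: pp
P/II-1 ? I-1×I-2: pp
P/II-2 ? I-1×I-2: pp
⇒ P over [I-1,I-2,II-1,II-2]: 1 consistent
V/I-1 ? ·: vv|Vv|VV
V/I-2 aff ·: Vv|VV
V/II-1 aff I-1×I-2: Vv|VV
V/II-2 aff I-1×I-2: Vv|VV
⇒ V over [I-1,I-2,II-1,II-2]: 15 consistent

II-1 ∈ {pp VV, pp Vv}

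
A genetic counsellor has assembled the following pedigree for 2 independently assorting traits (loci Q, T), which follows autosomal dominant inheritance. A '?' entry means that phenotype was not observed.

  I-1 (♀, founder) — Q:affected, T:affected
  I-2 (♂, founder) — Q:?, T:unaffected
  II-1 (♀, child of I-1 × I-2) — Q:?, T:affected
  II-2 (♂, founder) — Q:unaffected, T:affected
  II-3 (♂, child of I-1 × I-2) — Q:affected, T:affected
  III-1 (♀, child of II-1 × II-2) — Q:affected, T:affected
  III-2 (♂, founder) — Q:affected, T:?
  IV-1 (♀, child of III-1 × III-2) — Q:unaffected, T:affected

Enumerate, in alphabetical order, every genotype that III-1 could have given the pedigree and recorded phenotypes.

III-1 ∈ {Qq TT, Qq Tt}

Q/I-1 aff ·: Qq|QQ
Q/I-2 ? ·: qq|Qq|QQ
Q/II-1 ? I-1×I-2: Qq|QQ
Q/II-2 un ·: qq
Q/II-3 aff I-1×I-2: Qq|QQ
Q/III-1 aff II-1×II-2: Qq
Q/III-2 aff ·: Qq
Q/IV-1 un III-1×III-2: qq
⇒ Q over [I-1,I-2,II-1,II-2,II-3,III-1,III-2,IV-1]: 15 consistent
T/I-1 aff ·: Tt|TT
T/I-2 un ·: tt
T/II-1 aff I-1×I-2: Tt
T/II-2 aff ·: Tt|TT
T/II-3 aff I-1×I-2: Tt
T/III-1 aff II-1×II-2: Tt|TT
T/III-2 ? ·: tt|Tt|TT
T/IV-1 aff III-1×III-2: Tt|TT
⇒ T over [I-1,I-2,II-1,II-2,II-3,III-1,III-2,IV-1]: 36 consistent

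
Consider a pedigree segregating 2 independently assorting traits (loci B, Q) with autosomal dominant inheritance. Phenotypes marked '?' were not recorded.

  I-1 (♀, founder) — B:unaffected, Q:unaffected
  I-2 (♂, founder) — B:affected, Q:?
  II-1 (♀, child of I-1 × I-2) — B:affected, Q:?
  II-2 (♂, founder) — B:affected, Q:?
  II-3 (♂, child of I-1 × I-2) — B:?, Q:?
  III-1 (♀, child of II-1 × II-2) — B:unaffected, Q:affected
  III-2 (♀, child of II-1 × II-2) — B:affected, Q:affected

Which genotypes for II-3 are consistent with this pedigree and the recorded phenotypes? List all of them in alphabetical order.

II-3 ∈ {Bb Qq, Bb qq, bb Qq, bb qq}

B/I-1 un ·: bb
B/I-2 aff ·: Bb|BB
B/II-1 aff I-1×I-2: Bb
B/II-2 aff ·: Bb
B/II-3 ? I-1×I-2: bb|Bb
B/III-1 un II-1×II-2: bb
B/III-2 aff II-1×II-2: Bb|BB
⇒ B over [I-1,I-2,II-1,II-2,II-3,III-1,III-2]: 6 consistent
Q/I-1 un ·: qq
Q/I-2 ? ·: qq|Qq|QQ
Q/II-1 ? I-1×I-2: qq|Qq
Q/II-2 ? ·: qq|Qq|QQ
Q/II-3 ? I-1×I-2: qq|Qq
Q/III-1 aff II-1×II-2: Qq|QQ
Q/III-2 aff II-1×II-2: Qq|QQ
⇒ Q over [I-1,I-2,II-1,II-2,II-3,III-1,III-2]: 33 consistent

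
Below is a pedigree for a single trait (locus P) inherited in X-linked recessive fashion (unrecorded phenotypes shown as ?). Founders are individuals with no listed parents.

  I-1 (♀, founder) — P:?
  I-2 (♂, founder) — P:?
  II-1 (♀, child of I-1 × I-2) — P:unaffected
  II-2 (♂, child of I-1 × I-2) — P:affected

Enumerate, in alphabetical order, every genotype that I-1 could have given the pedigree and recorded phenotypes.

P/I-1 ? ·: X^PX^p|X^pX^p
P/I-2 ? ·: X^PY|X^pY
P/II-1 un I-1×I-2: X^PX^P|X^PX^p
P/II-2 aff I-1×I-2: X^pY
⇒ P over [I-1,I-2,II-1,II-2]: 4 consistent

I-1 ∈ {X^PX^p, X^pX^p}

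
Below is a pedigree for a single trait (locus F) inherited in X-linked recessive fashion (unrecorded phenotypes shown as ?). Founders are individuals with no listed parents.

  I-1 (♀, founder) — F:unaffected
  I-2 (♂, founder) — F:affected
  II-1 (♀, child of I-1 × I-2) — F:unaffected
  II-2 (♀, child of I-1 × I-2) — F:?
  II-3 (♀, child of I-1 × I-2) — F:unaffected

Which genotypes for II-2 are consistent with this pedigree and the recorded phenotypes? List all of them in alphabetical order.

II-2 ∈ {X^FX^f, X^fX^f}

F/I-1 un ·: X^FX^F|X^FX^f
F/I-2 aff ·: X^fY
F/II-1 un I-1×I-2: X^FX^f
F/II-2 ? I-1×I-2: X^FX^f|X^fX^f
F/II-3 un I-1×I-2: X^FX^f
⇒ F over [I-1,I-2,II-1,II-2,II-3]: 3 consistent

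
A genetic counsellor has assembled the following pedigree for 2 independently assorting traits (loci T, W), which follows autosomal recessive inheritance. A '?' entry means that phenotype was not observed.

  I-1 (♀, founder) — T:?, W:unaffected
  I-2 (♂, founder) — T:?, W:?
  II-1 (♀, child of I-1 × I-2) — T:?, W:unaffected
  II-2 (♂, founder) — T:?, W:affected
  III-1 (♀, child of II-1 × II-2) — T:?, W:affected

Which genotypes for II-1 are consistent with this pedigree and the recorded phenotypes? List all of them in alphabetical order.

II-1 ∈ {TT Ww, Tt Ww, tt Ww}

T/I-1 ? ·: TT|Tt|tt
T/I-2 ? ·: TT|Tt|tt
T/II-1 ? I-1×I-2: TT|Tt|tt
T/II-2 ? ·: TT|Tt|tt
T/III-1 ? II-1×II-2: TT|Tt|tt
⇒ T over [I-1,I-2,II-1,II-2,III-1]: 81 consistent
W/I-1 un ·: WW|Ww
W/I-2 ? ·: WW|Ww|ww
W/II-1 un I-1×I-2: Ww
W/II-2 aff ·: ww
W/III-1 aff II-1×II-2: ww
⇒ W over [I-1,I-2,II-1,II-2,III-1]: 5 consistent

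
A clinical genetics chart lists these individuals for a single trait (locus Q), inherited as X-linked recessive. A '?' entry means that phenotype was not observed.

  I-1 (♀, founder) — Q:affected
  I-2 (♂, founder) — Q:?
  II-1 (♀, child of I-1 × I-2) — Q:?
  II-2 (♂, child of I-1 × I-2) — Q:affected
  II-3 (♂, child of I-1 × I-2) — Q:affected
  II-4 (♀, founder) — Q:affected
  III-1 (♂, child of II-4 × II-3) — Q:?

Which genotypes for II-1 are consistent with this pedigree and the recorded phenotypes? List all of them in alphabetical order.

Q/I-1 aff ·: X^qX^q
Q/I-2 ? ·: X^QY|X^qY
Q/II-1 ? I-1×I-2: X^QX^q|X^qX^q
Q/II-2 aff I-1×I-2: X^qY
Q/II-3 aff I-1×I-2: X^qY
Q/II-4 aff ·: X^qX^q
Q/III-1 ? II-4×II-3: X^qY
⇒ Q over [I-1,I-2,II-1,II-2,II-3,II-4,III-1]: 2 consistent

II-1 ∈ {X^QX^q, X^qX^q}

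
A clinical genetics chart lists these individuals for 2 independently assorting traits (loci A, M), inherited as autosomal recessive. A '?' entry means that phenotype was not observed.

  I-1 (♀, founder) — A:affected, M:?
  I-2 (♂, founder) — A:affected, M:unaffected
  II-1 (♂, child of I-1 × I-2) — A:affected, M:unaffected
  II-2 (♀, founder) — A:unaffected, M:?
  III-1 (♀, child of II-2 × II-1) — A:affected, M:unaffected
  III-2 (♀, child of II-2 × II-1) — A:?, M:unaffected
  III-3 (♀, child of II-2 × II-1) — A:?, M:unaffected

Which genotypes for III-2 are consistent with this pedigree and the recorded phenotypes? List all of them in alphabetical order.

A/I-1 aff ·: aa
A/I-2 aff ·: aa
A/II-1 aff I-1×I-2: aa
A/II-2 un ·: Aa
A/III-1 aff II-2×II-1: aa
A/III-2 ? II-2×II-1: Aa|aa
A/III-3 ? II-2×II-1: Aa|aa
⇒ A over [I-1,I-2,II-1,II-2,III-1,III-2,III-3]: 4 consistent
M/I-1 ? ·: MM|Mm|mm
M/I-2 un ·: MM|Mm
M/II-1 un I-1×I-2: MM|Mm
M/II-2 ? ·: MM|Mm|mm
M/III-1 un II-2×II-1: MM|Mm
M/III-2 un II-2×II-1: MM|Mm
M/III-3 un II-2×II-1: MM|Mm
⇒ M over [I-1,I-2,II-1,II-2,III-1,III-2,III-3]: 125 consistent

III-2 ∈ {Aa MM, Aa Mm, aa MM, aa Mm}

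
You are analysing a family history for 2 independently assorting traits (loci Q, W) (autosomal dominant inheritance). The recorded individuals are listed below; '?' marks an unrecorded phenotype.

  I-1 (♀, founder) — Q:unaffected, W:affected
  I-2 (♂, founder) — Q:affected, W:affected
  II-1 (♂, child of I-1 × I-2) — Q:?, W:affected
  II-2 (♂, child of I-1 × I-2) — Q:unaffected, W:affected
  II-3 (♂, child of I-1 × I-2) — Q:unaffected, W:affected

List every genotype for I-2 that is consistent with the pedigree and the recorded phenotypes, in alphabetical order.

I-2 ∈ {Qq WW, Qq Ww}

Q/I-1 un ·: qq
Q/I-2 aff ·: Qq
Q/II-1 ? I-1×I-2: qq|Qq
Q/II-2 un I-1×I-2: qq
Q/II-3 un I-1×I-2: qq
⇒ Q over [I-1,I-2,II-1,II-2,II-3]: 2 consistent
W/I-1 aff ·: Ww|WW
W/I-2 aff ·: Ww|WW
W/II-1 aff I-1×I-2: Ww|WW
W/II-2 aff I-1×I-2: Ww|WW
W/II-3 aff I-1×I-2: Ww|WW
⇒ W over [I-1,I-2,II-1,II-2,II-3]: 25 consistent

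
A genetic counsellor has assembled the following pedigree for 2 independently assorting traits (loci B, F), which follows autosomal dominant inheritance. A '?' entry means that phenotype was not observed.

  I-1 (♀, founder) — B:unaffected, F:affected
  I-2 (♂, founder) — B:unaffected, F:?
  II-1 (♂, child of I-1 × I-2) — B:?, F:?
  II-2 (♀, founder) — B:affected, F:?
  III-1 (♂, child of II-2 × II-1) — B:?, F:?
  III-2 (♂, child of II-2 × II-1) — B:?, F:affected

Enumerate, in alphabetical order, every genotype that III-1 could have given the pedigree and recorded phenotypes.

B/I-1 un ·: bb
B/I-2 un ·: bb
B/II-1 ? I-1×I-2: bb
B/II-2 aff ·: Bb|BB
B/III-1 ? II-2×II-1: bb|Bb
B/III-2 ? II-2×II-1: bb|Bb
⇒ B over [I-1,I-2,II-1,II-2,III-1,III-2]: 5 consistent
F/I-1 aff ·: Ff|FF
F/I-2 ? ·: ff|Ff|FF
F/II-1 ? I-1×I-2: ff|Ff|FF
F/II-2 ? ·: ff|Ff|FF
F/III-1 ? II-2×II-1: ff|Ff|FF
F/III-2 aff II-2×II-1: Ff|FF
⇒ F over [I-1,I-2,II-1,II-2,III-1,III-2]: 90 consistent

III-1 ∈ {Bb FF, Bb Ff, Bb ff, bb FF, bb Ff, bb ff}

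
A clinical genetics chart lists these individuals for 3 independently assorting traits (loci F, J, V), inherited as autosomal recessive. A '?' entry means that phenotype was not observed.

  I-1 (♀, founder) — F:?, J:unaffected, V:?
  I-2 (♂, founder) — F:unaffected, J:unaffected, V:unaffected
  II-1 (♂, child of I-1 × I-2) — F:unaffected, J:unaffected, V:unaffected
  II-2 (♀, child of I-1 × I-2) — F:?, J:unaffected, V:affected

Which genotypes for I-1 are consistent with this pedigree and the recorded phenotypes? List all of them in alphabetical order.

I-1 ∈ {FF JJ Vv, FF JJ vv, FF Jj Vv, FF Jj vv, Ff JJ Vv, Ff JJ vv, Ff Jj Vv, Ff Jj vv, ff JJ Vv, ff JJ vv, ff Jj Vv, ff Jj vv}

F/I-1 ? ·: FF|Ff|ff
F/I-2 un ·: FF|Ff
F/II-1 un I-1×I-2: FF|Ff
F/II-2 ? I-1×I-2: FF|Ff|ff
⇒ F over [I-1,I-2,II-1,II-2]: 18 consistent
J/I-1 un ·: JJ|Jj
J/I-2 un ·: JJ|Jj
J/II-1 un I-1×I-2: JJ|Jj
J/II-2 un I-1×I-2: JJ|Jj
⇒ J over [I-1,I-2,II-1,II-2]: 13 consistent
V/I-1 ? ·: Vv|vv
V/I-2 un ·: Vv
V/II-1 un I-1×I-2: VV|Vv
V/II-2 aff I-1×I-2: vv
⇒ V over [I-1,I-2,II-1,II-2]: 3 consistent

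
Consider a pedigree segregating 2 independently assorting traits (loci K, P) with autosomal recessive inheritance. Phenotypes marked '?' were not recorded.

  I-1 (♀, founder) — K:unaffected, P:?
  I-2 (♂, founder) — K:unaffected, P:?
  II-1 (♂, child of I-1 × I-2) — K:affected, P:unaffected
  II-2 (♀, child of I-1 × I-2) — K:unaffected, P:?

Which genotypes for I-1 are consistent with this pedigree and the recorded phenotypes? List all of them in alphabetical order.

K/I-1 un ·: Kk
K/I-2 un ·: Kk
K/II-1 aff I-1×I-2: kk
K/II-2 un I-1×I-2: KK|Kk
⇒ K over [I-1,I-2,II-1,II-2]: 2 consistent
P/I-1 ? ·: PP|Pp|pp
P/I-2 ? ·: PP|Pp|pp
P/II-1 un I-1×I-2: PP|Pp
P/II-2 ? I-1×I-2: PP|Pp|pp
⇒ P over [I-1,I-2,II-1,II-2]: 21 consistent

I-1 ∈ {Kk PP, Kk Pp, Kk pp}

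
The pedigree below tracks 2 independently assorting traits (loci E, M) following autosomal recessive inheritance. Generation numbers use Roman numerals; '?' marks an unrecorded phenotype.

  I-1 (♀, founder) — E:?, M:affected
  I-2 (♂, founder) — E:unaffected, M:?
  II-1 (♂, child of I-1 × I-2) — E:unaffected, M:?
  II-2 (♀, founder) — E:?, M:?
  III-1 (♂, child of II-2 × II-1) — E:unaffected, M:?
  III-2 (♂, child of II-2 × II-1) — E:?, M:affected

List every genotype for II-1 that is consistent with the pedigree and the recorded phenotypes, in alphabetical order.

E/I-1 ? ·: EE|Ee|ee
E/I-2 un ·: EE|Ee
E/II-1 un I-1×I-2: EE|Ee
E/II-2 ? ·: EE|Ee|ee
E/III-1 un II-2×II-1: EE|Ee
E/III-2 ? II-2×II-1: EE|Ee|ee
⇒ E over [I-1,I-2,II-1,II-2,III-1,III-2]: 84 consistent
M/I-1 aff ·: mm
M/I-2 ? ·: MM|Mm|mm
M/II-1 ? I-1×I-2: Mm|mm
M/II-2 ? ·: Mm|mm
M/III-1 ? II-2×II-1: MM|Mm|mm
M/III-2 aff II-2×II-1: mm
⇒ M over [I-1,I-2,II-1,II-2,III-1,III-2]: 16 consistent

II-1 ∈ {EE Mm, EE mm, Ee Mm, Ee mm}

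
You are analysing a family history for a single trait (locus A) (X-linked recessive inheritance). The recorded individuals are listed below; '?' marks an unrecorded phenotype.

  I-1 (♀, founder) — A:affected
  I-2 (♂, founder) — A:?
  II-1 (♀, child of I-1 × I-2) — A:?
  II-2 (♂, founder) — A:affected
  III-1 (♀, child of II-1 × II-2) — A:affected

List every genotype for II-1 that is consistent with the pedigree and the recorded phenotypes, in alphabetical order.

A/I-1 aff ·: X^aX^a
A/I-2 ? ·: X^AY|X^aY
A/II-1 ? I-1×I-2: X^AX^a|X^aX^a
A/II-2 aff ·: X^aY
A/III-1 aff II-1×II-2: X^aX^a
⇒ A over [I-1,I-2,II-1,II-2,III-1]: 2 consistent

II-1 ∈ {X^AX^a, X^aX^a}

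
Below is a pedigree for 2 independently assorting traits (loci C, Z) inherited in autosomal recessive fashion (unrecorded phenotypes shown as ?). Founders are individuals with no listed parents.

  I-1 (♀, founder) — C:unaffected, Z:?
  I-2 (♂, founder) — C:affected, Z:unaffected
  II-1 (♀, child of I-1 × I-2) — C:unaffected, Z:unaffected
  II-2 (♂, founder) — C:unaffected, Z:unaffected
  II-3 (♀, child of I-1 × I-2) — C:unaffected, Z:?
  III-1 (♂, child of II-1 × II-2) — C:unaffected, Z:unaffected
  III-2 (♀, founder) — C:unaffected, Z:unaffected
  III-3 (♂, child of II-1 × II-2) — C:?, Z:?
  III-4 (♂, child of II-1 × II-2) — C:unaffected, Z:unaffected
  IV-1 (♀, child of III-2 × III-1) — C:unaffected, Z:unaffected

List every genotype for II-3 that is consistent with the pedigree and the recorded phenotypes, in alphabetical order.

II-3 ∈ {Cc ZZ, Cc Zz, Cc zz}

C/I-1 un ·: CC|Cc
C/I-2 aff ·: cc
C/II-1 un I-1×I-2: Cc
C/II-2 un ·: CC|Cc
C/II-3 un I-1×I-2: Cc
C/III-1 un II-1×II-2: CC|Cc
C/III-2 un ·: CC|Cc
C/III-3 ? II-1×II-2: CC|Cc|cc
C/III-4 un II-1×II-2: CC|Cc
C/IV-1 un III-2×III-1: CC|Cc
⇒ C over [I-1,I-2,II-1,II-2,II-3,III-1,III-2,III-3,III-4,IV-1]: 140 consistent
Z/I-1 ? ·: ZZ|Zz|zz
Z/I-2 un ·: ZZ|Zz
Z/II-1 un I-1×I-2: ZZ|Zz
Z/II-2 un ·: ZZ|Zz
Z/II-3 ? I-1×I-2: ZZ|Zz|zz
Z/III-1 un II-1×II-2: ZZ|Zz
Z/III-2 un ·: ZZ|Zz
Z/III-3 ? II-1×II-2: ZZ|Zz|zz
Z/III-4 un II-1×II-2: ZZ|Zz
Z/IV-1 un III-2×III-1: ZZ|Zz
⇒ Z over [I-1,I-2,II-1,II-2,II-3,III-1,III-2,III-3,III-4,IV-1]: 948 consistent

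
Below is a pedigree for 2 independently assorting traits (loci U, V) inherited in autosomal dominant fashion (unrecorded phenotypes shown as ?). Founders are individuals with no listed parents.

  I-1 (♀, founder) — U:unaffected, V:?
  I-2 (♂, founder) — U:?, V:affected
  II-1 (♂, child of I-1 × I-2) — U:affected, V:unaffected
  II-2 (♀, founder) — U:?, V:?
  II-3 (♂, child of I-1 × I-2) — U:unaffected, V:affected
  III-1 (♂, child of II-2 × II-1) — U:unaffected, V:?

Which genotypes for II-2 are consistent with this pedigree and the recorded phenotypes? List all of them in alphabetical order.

II-2 ∈ {Uu VV, Uu Vv, Uu vv, uu VV, uu Vv, uu vv}

U/I-1 un ·: uu
U/I-2 ? ·: Uu
U/II-1 aff I-1×I-2: Uu
U/II-2 ? ·: uu|Uu
U/II-3 un I-1×I-2: uu
U/III-1 un II-2×II-1: uu
⇒ U over [I-1,I-2,II-1,II-2,II-3,III-1]: 2 consistent
V/I-1 ? ·: vv|Vv
V/I-2 aff ·: Vv
V/II-1 un I-1×I-2: vv
V/II-2 ? ·: vv|Vv|VV
V/II-3 aff I-1×I-2: Vv|VV
V/III-1 ? II-2×II-1: vv|Vv
⇒ V over [I-1,I-2,II-1,II-2,II-3,III-1]: 12 consistent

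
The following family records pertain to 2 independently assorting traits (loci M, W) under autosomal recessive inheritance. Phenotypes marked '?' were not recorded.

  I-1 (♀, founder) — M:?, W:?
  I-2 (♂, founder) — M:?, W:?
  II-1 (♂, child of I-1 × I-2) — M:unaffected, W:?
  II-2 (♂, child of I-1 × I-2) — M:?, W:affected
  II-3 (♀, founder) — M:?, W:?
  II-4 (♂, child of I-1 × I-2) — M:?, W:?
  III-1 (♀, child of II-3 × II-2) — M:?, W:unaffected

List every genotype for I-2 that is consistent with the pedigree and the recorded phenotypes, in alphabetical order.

I-2 ∈ {MM Ww, MM ww, Mm Ww, Mm ww, mm Ww, mm ww}

M/I-1 ? ·: MM|Mm|mm
M/I-2 ? ·: MM|Mm|mm
M/II-1 un I-1×I-2: MM|Mm
M/II-2 ? I-1×I-2: MM|Mm|mm
M/II-3 ? ·: MM|Mm|mm
M/II-4 ? I-1×I-2: MM|Mm|mm
M/III-1 ? II-3×II-2: MM|Mm|mm
⇒ M over [I-1,I-2,II-1,II-2,II-3,II-4,III-1]: 240 consistent
W/I-1 ? ·: Ww|ww
W/I-2 ? ·: Ww|ww
W/II-1 ? I-1×I-2: WW|Ww|ww
W/II-2 aff I-1×I-2: ww
W/II-3 ? ·: WW|Ww
W/II-4 ? I-1×I-2: WW|Ww|ww
W/III-1 un II-3×II-2: Ww
⇒ W over [I-1,I-2,II-1,II-2,II-3,II-4,III-1]: 36 consistent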